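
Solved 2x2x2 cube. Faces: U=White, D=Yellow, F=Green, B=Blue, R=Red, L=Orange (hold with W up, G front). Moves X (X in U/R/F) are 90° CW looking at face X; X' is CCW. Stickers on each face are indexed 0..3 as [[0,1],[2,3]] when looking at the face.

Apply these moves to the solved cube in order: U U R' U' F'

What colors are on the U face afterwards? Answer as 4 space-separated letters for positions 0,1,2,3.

Answer: B G B O

Derivation:
After move 1 (U): U=WWWW F=RRGG R=BBRR B=OOBB L=GGOO
After move 2 (U): U=WWWW F=BBGG R=OORR B=GGBB L=RROO
After move 3 (R'): R=OROR U=WBWG F=BWGW D=YBYG B=YGYB
After move 4 (U'): U=BGWW F=RRGW R=BWOR B=ORYB L=YGOO
After move 5 (F'): F=RWRG U=BGBO R=BWYR D=GOYG L=YWOW
Query: U face = BGBO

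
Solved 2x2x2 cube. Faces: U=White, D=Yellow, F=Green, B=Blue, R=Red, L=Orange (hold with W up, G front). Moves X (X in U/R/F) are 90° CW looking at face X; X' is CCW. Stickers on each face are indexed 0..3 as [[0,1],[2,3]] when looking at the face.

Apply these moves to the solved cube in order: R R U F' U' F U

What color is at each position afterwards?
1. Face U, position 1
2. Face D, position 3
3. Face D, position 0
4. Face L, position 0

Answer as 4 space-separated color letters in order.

After move 1 (R): R=RRRR U=WGWG F=GYGY D=YBYB B=WBWB
After move 2 (R): R=RRRR U=WYWY F=GBGB D=YWYW B=GBGB
After move 3 (U): U=WWYY F=RRGB R=GBRR B=OOGB L=GBOO
After move 4 (F'): F=RBRG U=WWGR R=WBYR D=BOYW L=GYOY
After move 5 (U'): U=WRWG F=GYRG R=RBYR B=WBGB L=OOOY
After move 6 (F): F=RGGY U=WRYO R=WBGR D=YRYW L=OBOO
After move 7 (U): U=YWOR F=WBGY R=WBGR B=OBGB L=RGOO
Query 1: U[1] = W
Query 2: D[3] = W
Query 3: D[0] = Y
Query 4: L[0] = R

Answer: W W Y R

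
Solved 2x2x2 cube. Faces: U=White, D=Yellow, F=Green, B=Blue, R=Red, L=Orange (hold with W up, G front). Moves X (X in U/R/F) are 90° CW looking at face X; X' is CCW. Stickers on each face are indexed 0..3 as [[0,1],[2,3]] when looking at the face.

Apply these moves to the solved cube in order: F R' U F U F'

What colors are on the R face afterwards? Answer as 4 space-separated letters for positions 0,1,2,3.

Answer: Y Y W W

Derivation:
After move 1 (F): F=GGGG U=WWOO R=WRWR D=RRYY L=OYOY
After move 2 (R'): R=RRWW U=WBOB F=GWGO D=RGYG B=YBRB
After move 3 (U): U=OWBB F=RRGO R=YBWW B=OYRB L=GWOY
After move 4 (F): F=GROR U=OWYW R=BBBW D=WYYG L=GROG
After move 5 (U): U=YOWW F=BBOR R=OYBW B=GRRB L=GROG
After move 6 (F'): F=BRBO U=YOOB R=YYWW D=RGYG L=GWOW
Query: R face = YYWW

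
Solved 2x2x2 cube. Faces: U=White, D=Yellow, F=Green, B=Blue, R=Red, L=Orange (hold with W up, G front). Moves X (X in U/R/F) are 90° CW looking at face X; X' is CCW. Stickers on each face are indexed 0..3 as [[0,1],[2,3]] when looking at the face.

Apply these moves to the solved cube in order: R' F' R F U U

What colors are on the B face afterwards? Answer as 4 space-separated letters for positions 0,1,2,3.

Answer: G W B B

Derivation:
After move 1 (R'): R=RRRR U=WBWB F=GWGW D=YGYG B=YBYB
After move 2 (F'): F=WWGG U=WBRR R=GRYR D=OOYG L=OBOW
After move 3 (R): R=YGRR U=WWRG F=WOGG D=OYYY B=RBBB
After move 4 (F): F=GWGO U=WWWB R=RGGR D=RYYY L=OOOY
After move 5 (U): U=WWBW F=RGGO R=RBGR B=OOBB L=GWOY
After move 6 (U): U=BWWW F=RBGO R=OOGR B=GWBB L=RGOY
Query: B face = GWBB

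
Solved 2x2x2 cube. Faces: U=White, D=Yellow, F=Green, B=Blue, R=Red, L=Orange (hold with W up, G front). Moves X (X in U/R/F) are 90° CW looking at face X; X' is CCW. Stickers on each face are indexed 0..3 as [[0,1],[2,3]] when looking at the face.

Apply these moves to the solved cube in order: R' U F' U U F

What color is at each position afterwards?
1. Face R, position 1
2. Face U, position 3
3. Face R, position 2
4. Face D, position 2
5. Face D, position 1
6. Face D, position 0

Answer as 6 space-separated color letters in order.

After move 1 (R'): R=RRRR U=WBWB F=GWGW D=YGYG B=YBYB
After move 2 (U): U=WWBB F=RRGW R=YBRR B=OOYB L=GWOO
After move 3 (F'): F=RWRG U=WWYR R=GBYR D=WOYG L=GBOB
After move 4 (U): U=YWRW F=GBRG R=OOYR B=GBYB L=RWOB
After move 5 (U): U=RYWW F=OORG R=GBYR B=RWYB L=GBOB
After move 6 (F): F=ROGO U=RYBB R=WBWR D=YGYG L=GWOO
Query 1: R[1] = B
Query 2: U[3] = B
Query 3: R[2] = W
Query 4: D[2] = Y
Query 5: D[1] = G
Query 6: D[0] = Y

Answer: B B W Y G Y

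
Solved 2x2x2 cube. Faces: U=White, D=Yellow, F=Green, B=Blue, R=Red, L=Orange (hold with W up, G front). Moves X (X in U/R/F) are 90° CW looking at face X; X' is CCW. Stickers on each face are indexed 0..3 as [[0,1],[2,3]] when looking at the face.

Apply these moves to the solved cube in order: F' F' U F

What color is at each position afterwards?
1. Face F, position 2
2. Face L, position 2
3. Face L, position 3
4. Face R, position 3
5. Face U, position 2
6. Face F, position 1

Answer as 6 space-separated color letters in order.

After move 1 (F'): F=GGGG U=WWRR R=YRYR D=OOYY L=OWOW
After move 2 (F'): F=GGGG U=WWYY R=OROR D=WWYY L=OROR
After move 3 (U): U=YWYW F=ORGG R=BBOR B=ORBB L=GGOR
After move 4 (F): F=GOGR U=YWRG R=YBWR D=OBYY L=GWOW
Query 1: F[2] = G
Query 2: L[2] = O
Query 3: L[3] = W
Query 4: R[3] = R
Query 5: U[2] = R
Query 6: F[1] = O

Answer: G O W R R O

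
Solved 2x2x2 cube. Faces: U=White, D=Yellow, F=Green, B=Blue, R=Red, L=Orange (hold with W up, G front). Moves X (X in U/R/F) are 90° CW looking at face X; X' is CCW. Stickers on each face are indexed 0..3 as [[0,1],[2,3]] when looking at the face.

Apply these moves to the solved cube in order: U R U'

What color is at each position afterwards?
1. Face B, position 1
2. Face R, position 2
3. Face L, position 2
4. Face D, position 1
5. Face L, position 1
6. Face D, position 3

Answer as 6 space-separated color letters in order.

Answer: B R O B O O

Derivation:
After move 1 (U): U=WWWW F=RRGG R=BBRR B=OOBB L=GGOO
After move 2 (R): R=RBRB U=WRWG F=RYGY D=YBYO B=WOWB
After move 3 (U'): U=RGWW F=GGGY R=RYRB B=RBWB L=WOOO
Query 1: B[1] = B
Query 2: R[2] = R
Query 3: L[2] = O
Query 4: D[1] = B
Query 5: L[1] = O
Query 6: D[3] = O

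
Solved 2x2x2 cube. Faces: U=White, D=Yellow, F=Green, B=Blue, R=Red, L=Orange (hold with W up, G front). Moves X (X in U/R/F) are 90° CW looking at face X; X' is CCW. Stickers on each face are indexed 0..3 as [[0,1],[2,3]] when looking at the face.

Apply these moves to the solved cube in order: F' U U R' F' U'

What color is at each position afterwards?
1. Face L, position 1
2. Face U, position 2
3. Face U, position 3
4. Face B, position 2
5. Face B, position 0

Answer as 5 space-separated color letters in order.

After move 1 (F'): F=GGGG U=WWRR R=YRYR D=OOYY L=OWOW
After move 2 (U): U=RWRW F=YRGG R=BBYR B=OWBB L=GGOW
After move 3 (U): U=RRWW F=BBGG R=OWYR B=GGBB L=YROW
After move 4 (R'): R=WROY U=RBWG F=BRGW D=OBYG B=YGOB
After move 5 (F'): F=RWBG U=RBWO R=BROY D=RWYG L=YGOW
After move 6 (U'): U=BORW F=YGBG R=RWOY B=BROB L=YGOW
Query 1: L[1] = G
Query 2: U[2] = R
Query 3: U[3] = W
Query 4: B[2] = O
Query 5: B[0] = B

Answer: G R W O B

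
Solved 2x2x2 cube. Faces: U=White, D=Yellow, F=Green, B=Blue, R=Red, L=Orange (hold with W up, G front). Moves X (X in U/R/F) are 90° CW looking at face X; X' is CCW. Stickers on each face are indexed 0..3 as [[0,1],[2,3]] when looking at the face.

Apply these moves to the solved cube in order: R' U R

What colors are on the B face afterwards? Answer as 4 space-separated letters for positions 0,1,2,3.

Answer: B O W B

Derivation:
After move 1 (R'): R=RRRR U=WBWB F=GWGW D=YGYG B=YBYB
After move 2 (U): U=WWBB F=RRGW R=YBRR B=OOYB L=GWOO
After move 3 (R): R=RYRB U=WRBW F=RGGG D=YYYO B=BOWB
Query: B face = BOWB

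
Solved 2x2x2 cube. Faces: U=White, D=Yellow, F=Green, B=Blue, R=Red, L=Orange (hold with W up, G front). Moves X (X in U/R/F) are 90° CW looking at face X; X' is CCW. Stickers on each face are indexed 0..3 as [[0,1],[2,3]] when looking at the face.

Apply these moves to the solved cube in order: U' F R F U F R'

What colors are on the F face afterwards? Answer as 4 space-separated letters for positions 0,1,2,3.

After move 1 (U'): U=WWWW F=OOGG R=GGRR B=RRBB L=BBOO
After move 2 (F): F=GOGO U=WWOB R=WGWR D=RGYY L=BYOY
After move 3 (R): R=WWRG U=WOOO F=GGGY D=RBYR B=BRWB
After move 4 (F): F=GGYG U=WOYY R=OWOG D=RWYR L=BROB
After move 5 (U): U=YWYO F=OWYG R=BROG B=BRWB L=GGOB
After move 6 (F): F=YOGW U=YWBG R=YROG D=OBYR L=GROW
After move 7 (R'): R=RGYO U=YWBB F=YWGG D=OOYW B=RRBB
Query: F face = YWGG

Answer: Y W G G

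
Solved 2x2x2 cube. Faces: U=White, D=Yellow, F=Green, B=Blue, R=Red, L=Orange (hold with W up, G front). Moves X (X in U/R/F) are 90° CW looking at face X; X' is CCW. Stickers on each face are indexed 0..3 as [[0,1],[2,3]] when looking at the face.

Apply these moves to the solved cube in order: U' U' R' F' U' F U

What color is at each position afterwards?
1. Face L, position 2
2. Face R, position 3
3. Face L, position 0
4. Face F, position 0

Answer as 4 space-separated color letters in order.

Answer: O R B W

Derivation:
After move 1 (U'): U=WWWW F=OOGG R=GGRR B=RRBB L=BBOO
After move 2 (U'): U=WWWW F=BBGG R=OORR B=GGBB L=RROO
After move 3 (R'): R=OROR U=WBWG F=BWGW D=YBYG B=YGYB
After move 4 (F'): F=WWBG U=WBOO R=BRYR D=ROYG L=RGOW
After move 5 (U'): U=BOWO F=RGBG R=WWYR B=BRYB L=YGOW
After move 6 (F): F=BRGG U=BOWG R=WWOR D=YWYG L=YROO
After move 7 (U): U=WBGO F=WWGG R=BROR B=YRYB L=BROO
Query 1: L[2] = O
Query 2: R[3] = R
Query 3: L[0] = B
Query 4: F[0] = W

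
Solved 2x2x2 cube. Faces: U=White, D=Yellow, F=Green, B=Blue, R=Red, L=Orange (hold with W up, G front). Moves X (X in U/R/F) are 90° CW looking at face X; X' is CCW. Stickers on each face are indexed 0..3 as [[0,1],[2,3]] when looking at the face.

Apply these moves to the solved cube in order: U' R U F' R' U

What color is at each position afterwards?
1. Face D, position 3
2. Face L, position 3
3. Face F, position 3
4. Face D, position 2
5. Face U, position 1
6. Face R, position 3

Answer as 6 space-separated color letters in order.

After move 1 (U'): U=WWWW F=OOGG R=GGRR B=RRBB L=BBOO
After move 2 (R): R=RGRG U=WOWG F=OYGY D=YBYR B=WRWB
After move 3 (U): U=WWGO F=RGGY R=WRRG B=BBWB L=OYOO
After move 4 (F'): F=GYRG U=WWWR R=BRYG D=YOYR L=OOOG
After move 5 (R'): R=RGBY U=WWWB F=GWRR D=YYYG B=RBOB
After move 6 (U): U=WWBW F=RGRR R=RBBY B=OOOB L=GWOG
Query 1: D[3] = G
Query 2: L[3] = G
Query 3: F[3] = R
Query 4: D[2] = Y
Query 5: U[1] = W
Query 6: R[3] = Y

Answer: G G R Y W Y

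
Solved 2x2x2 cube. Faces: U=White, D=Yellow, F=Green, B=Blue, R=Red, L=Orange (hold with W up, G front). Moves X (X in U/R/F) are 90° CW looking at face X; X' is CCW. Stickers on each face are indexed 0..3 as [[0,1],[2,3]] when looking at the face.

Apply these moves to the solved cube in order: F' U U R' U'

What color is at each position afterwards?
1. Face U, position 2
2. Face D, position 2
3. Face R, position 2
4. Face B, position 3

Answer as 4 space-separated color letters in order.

Answer: R Y O B

Derivation:
After move 1 (F'): F=GGGG U=WWRR R=YRYR D=OOYY L=OWOW
After move 2 (U): U=RWRW F=YRGG R=BBYR B=OWBB L=GGOW
After move 3 (U): U=RRWW F=BBGG R=OWYR B=GGBB L=YROW
After move 4 (R'): R=WROY U=RBWG F=BRGW D=OBYG B=YGOB
After move 5 (U'): U=BGRW F=YRGW R=BROY B=WROB L=YGOW
Query 1: U[2] = R
Query 2: D[2] = Y
Query 3: R[2] = O
Query 4: B[3] = B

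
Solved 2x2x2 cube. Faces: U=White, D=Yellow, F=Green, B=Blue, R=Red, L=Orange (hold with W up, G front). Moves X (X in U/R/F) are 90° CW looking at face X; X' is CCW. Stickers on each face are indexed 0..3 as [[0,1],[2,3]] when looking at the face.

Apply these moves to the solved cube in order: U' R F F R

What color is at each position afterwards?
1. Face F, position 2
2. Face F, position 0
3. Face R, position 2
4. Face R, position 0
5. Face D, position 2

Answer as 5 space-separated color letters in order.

Answer: Y Y G B Y

Derivation:
After move 1 (U'): U=WWWW F=OOGG R=GGRR B=RRBB L=BBOO
After move 2 (R): R=RGRG U=WOWG F=OYGY D=YBYR B=WRWB
After move 3 (F): F=GOYY U=WOOB R=WGGG D=RRYR L=BYOB
After move 4 (F): F=YGYO U=WOBY R=OGBG D=GWYR L=BROR
After move 5 (R): R=BOGG U=WGBO F=YWYR D=GWYW B=YROB
Query 1: F[2] = Y
Query 2: F[0] = Y
Query 3: R[2] = G
Query 4: R[0] = B
Query 5: D[2] = Y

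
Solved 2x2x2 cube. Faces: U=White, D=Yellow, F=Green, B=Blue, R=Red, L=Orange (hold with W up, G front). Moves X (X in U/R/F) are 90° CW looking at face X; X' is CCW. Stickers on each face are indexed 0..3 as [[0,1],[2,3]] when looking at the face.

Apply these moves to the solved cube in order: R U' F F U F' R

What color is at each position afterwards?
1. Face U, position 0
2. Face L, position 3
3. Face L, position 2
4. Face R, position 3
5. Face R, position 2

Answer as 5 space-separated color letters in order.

Answer: B Y O R R

Derivation:
After move 1 (R): R=RRRR U=WGWG F=GYGY D=YBYB B=WBWB
After move 2 (U'): U=GGWW F=OOGY R=GYRR B=RRWB L=WBOO
After move 3 (F): F=GOYO U=GGOB R=WYWR D=RGYB L=WYOB
After move 4 (F): F=YGOO U=GGBY R=OYBR D=WWYB L=WROG
After move 5 (U): U=BGYG F=OYOO R=RRBR B=WRWB L=YGOG
After move 6 (F'): F=YOOO U=BGRB R=WRWR D=GGYB L=YGOY
After move 7 (R): R=WWRR U=BORO F=YGOB D=GWYW B=BRGB
Query 1: U[0] = B
Query 2: L[3] = Y
Query 3: L[2] = O
Query 4: R[3] = R
Query 5: R[2] = R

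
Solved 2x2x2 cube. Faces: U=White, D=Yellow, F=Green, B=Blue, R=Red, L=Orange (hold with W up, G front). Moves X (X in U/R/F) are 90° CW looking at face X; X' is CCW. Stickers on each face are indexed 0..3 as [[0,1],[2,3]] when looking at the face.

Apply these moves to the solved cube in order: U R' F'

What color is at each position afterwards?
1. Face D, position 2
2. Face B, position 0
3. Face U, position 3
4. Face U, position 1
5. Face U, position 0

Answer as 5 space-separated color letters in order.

Answer: Y Y B B W

Derivation:
After move 1 (U): U=WWWW F=RRGG R=BBRR B=OOBB L=GGOO
After move 2 (R'): R=BRBR U=WBWO F=RWGW D=YRYG B=YOYB
After move 3 (F'): F=WWRG U=WBBB R=RRYR D=GOYG L=GOOW
Query 1: D[2] = Y
Query 2: B[0] = Y
Query 3: U[3] = B
Query 4: U[1] = B
Query 5: U[0] = W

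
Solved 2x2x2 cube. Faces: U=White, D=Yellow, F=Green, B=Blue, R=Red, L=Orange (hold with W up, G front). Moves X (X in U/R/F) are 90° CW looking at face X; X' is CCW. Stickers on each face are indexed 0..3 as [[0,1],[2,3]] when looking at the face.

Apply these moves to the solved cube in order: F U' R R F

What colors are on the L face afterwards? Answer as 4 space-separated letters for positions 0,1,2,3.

After move 1 (F): F=GGGG U=WWOO R=WRWR D=RRYY L=OYOY
After move 2 (U'): U=WOWO F=OYGG R=GGWR B=WRBB L=BBOY
After move 3 (R): R=WGRG U=WYWG F=ORGY D=RBYW B=OROB
After move 4 (R): R=RWGG U=WRWY F=OBGW D=ROYO B=GRYB
After move 5 (F): F=GOWB U=WRYB R=WWYG D=GRYO L=BROO
Query: L face = BROO

Answer: B R O O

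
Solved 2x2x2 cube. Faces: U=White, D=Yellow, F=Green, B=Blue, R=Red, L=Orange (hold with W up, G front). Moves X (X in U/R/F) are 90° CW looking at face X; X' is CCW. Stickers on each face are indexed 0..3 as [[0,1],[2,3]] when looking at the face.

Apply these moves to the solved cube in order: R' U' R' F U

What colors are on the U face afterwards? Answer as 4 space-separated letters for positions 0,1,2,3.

After move 1 (R'): R=RRRR U=WBWB F=GWGW D=YGYG B=YBYB
After move 2 (U'): U=BBWW F=OOGW R=GWRR B=RRYB L=YBOO
After move 3 (R'): R=WRGR U=BYWR F=OBGW D=YOYW B=GRGB
After move 4 (F): F=GOWB U=BYOB R=WRRR D=GWYW L=YYOO
After move 5 (U): U=OBBY F=WRWB R=GRRR B=YYGB L=GOOO
Query: U face = OBBY

Answer: O B B Y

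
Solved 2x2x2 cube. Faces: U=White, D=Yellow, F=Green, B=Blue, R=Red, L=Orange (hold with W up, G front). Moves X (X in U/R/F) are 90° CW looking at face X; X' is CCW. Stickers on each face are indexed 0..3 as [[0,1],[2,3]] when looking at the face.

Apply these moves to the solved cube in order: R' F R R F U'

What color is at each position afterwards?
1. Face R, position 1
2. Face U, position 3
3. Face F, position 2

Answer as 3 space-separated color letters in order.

Answer: G G Y

Derivation:
After move 1 (R'): R=RRRR U=WBWB F=GWGW D=YGYG B=YBYB
After move 2 (F): F=GGWW U=WBOO R=WRBR D=RRYG L=OYOG
After move 3 (R): R=BWRR U=WGOW F=GRWG D=RYYY B=OBBB
After move 4 (R): R=RBRW U=WROG F=GYWY D=RBYO B=WBGB
After move 5 (F): F=WGYY U=WRGY R=OBGW D=RRYO L=OROB
After move 6 (U'): U=RYWG F=ORYY R=WGGW B=OBGB L=WBOB
Query 1: R[1] = G
Query 2: U[3] = G
Query 3: F[2] = Y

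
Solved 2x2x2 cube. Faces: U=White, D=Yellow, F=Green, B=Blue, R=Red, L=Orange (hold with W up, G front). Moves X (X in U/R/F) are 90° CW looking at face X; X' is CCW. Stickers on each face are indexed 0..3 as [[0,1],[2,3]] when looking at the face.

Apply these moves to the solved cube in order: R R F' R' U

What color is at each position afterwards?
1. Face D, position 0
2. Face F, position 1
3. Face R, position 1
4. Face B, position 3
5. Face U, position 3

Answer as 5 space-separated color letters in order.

After move 1 (R): R=RRRR U=WGWG F=GYGY D=YBYB B=WBWB
After move 2 (R): R=RRRR U=WYWY F=GBGB D=YWYW B=GBGB
After move 3 (F'): F=BBGG U=WYRR R=WRYR D=OOYW L=OYOW
After move 4 (R'): R=RRWY U=WGRG F=BYGR D=OBYG B=WBOB
After move 5 (U): U=RWGG F=RRGR R=WBWY B=OYOB L=BYOW
Query 1: D[0] = O
Query 2: F[1] = R
Query 3: R[1] = B
Query 4: B[3] = B
Query 5: U[3] = G

Answer: O R B B G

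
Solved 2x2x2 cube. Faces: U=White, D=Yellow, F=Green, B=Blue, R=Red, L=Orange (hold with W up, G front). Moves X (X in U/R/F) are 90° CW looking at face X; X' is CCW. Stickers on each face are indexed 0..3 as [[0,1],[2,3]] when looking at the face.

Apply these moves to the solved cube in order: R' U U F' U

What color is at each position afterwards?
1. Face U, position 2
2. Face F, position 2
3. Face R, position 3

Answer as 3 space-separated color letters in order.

Answer: R Y R

Derivation:
After move 1 (R'): R=RRRR U=WBWB F=GWGW D=YGYG B=YBYB
After move 2 (U): U=WWBB F=RRGW R=YBRR B=OOYB L=GWOO
After move 3 (U): U=BWBW F=YBGW R=OORR B=GWYB L=RROO
After move 4 (F'): F=BWYG U=BWOR R=GOYR D=ROYG L=RWOB
After move 5 (U): U=OBRW F=GOYG R=GWYR B=RWYB L=BWOB
Query 1: U[2] = R
Query 2: F[2] = Y
Query 3: R[3] = R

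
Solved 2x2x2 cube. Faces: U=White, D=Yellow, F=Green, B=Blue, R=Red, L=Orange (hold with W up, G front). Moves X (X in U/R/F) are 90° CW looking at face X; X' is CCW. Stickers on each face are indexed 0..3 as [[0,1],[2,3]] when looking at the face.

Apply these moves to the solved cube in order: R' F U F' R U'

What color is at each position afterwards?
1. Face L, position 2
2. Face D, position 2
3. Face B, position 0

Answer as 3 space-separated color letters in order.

After move 1 (R'): R=RRRR U=WBWB F=GWGW D=YGYG B=YBYB
After move 2 (F): F=GGWW U=WBOO R=WRBR D=RRYG L=OYOG
After move 3 (U): U=OWOB F=WRWW R=YBBR B=OYYB L=GGOG
After move 4 (F'): F=RWWW U=OWYB R=RBRR D=GGYG L=GBOO
After move 5 (R): R=RRRB U=OWYW F=RGWG D=GYYO B=BYWB
After move 6 (U'): U=WWOY F=GBWG R=RGRB B=RRWB L=BYOO
Query 1: L[2] = O
Query 2: D[2] = Y
Query 3: B[0] = R

Answer: O Y R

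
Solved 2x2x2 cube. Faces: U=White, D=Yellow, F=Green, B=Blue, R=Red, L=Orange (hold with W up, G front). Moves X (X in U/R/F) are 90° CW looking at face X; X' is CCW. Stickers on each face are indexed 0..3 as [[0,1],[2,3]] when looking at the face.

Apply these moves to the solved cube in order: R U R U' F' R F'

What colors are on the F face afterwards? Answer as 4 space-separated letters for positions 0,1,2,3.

Answer: O O Y G

Derivation:
After move 1 (R): R=RRRR U=WGWG F=GYGY D=YBYB B=WBWB
After move 2 (U): U=WWGG F=RRGY R=WBRR B=OOWB L=GYOO
After move 3 (R): R=RWRB U=WRGY F=RBGB D=YWYO B=GOWB
After move 4 (U'): U=RYWG F=GYGB R=RBRB B=RWWB L=GOOO
After move 5 (F'): F=YBGG U=RYRR R=WBYB D=OOYO L=GGOW
After move 6 (R): R=YWBB U=RBRG F=YOGO D=OWYR B=RWYB
After move 7 (F'): F=OOYG U=RBYB R=WWOB D=GWYR L=GGOR
Query: F face = OOYG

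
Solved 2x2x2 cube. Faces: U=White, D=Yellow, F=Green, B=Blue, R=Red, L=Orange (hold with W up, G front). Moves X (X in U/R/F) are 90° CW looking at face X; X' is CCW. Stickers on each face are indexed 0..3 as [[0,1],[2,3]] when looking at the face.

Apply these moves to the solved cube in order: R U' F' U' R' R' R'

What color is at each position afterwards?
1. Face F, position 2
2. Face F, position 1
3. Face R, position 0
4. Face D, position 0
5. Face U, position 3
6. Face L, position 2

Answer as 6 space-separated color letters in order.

After move 1 (R): R=RRRR U=WGWG F=GYGY D=YBYB B=WBWB
After move 2 (U'): U=GGWW F=OOGY R=GYRR B=RRWB L=WBOO
After move 3 (F'): F=OYOG U=GGGR R=BYYR D=BOYB L=WWOW
After move 4 (U'): U=GRGG F=WWOG R=OYYR B=BYWB L=RROW
After move 5 (R'): R=YROY U=GWGB F=WROG D=BWYG B=BYOB
After move 6 (R'): R=RYYO U=GOGB F=WWOB D=BRYG B=GYWB
After move 7 (R'): R=YORY U=GWGG F=WOOB D=BWYB B=GYRB
Query 1: F[2] = O
Query 2: F[1] = O
Query 3: R[0] = Y
Query 4: D[0] = B
Query 5: U[3] = G
Query 6: L[2] = O

Answer: O O Y B G O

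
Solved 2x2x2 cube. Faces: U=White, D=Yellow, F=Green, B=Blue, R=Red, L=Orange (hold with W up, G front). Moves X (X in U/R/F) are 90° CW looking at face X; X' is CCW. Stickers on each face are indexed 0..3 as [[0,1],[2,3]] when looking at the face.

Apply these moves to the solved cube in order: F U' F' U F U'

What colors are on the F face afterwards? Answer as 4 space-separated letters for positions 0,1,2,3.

Answer: Y B G G

Derivation:
After move 1 (F): F=GGGG U=WWOO R=WRWR D=RRYY L=OYOY
After move 2 (U'): U=WOWO F=OYGG R=GGWR B=WRBB L=BBOY
After move 3 (F'): F=YGOG U=WOGW R=RGRR D=BYYY L=BOOW
After move 4 (U): U=GWWO F=RGOG R=WRRR B=BOBB L=YGOW
After move 5 (F): F=ORGG U=GWWG R=WROR D=RWYY L=YBOY
After move 6 (U'): U=WGGW F=YBGG R=OROR B=WRBB L=BOOY
Query: F face = YBGG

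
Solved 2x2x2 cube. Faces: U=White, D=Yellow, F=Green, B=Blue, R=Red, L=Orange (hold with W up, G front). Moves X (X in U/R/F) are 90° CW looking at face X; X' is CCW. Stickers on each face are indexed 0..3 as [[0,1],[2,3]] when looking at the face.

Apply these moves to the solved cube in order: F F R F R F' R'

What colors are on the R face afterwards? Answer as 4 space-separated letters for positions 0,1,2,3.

After move 1 (F): F=GGGG U=WWOO R=WRWR D=RRYY L=OYOY
After move 2 (F): F=GGGG U=WWYY R=OROR D=WWYY L=OROR
After move 3 (R): R=OORR U=WGYG F=GWGY D=WBYB B=YBWB
After move 4 (F): F=GGYW U=WGRR R=YOGR D=ROYB L=OWOB
After move 5 (R): R=GYRO U=WGRW F=GOYB D=RWYY B=RBGB
After move 6 (F'): F=OBGY U=WGGR R=WYRO D=WBYY L=OWOR
After move 7 (R'): R=YOWR U=WGGR F=OGGR D=WBYY B=YBBB
Query: R face = YOWR

Answer: Y O W R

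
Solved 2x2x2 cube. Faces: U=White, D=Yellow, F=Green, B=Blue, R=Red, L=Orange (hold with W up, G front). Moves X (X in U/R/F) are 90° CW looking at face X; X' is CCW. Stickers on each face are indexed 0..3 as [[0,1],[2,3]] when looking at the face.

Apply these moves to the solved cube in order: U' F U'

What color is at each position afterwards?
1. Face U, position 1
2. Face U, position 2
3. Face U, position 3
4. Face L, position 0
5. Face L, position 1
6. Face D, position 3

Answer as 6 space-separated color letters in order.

After move 1 (U'): U=WWWW F=OOGG R=GGRR B=RRBB L=BBOO
After move 2 (F): F=GOGO U=WWOB R=WGWR D=RGYY L=BYOY
After move 3 (U'): U=WBWO F=BYGO R=GOWR B=WGBB L=RROY
Query 1: U[1] = B
Query 2: U[2] = W
Query 3: U[3] = O
Query 4: L[0] = R
Query 5: L[1] = R
Query 6: D[3] = Y

Answer: B W O R R Y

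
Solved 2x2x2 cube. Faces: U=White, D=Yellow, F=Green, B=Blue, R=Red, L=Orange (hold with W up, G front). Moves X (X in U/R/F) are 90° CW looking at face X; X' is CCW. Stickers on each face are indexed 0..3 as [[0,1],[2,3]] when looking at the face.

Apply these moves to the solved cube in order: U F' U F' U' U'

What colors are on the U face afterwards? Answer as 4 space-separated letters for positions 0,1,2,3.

Answer: Y O W B

Derivation:
After move 1 (U): U=WWWW F=RRGG R=BBRR B=OOBB L=GGOO
After move 2 (F'): F=RGRG U=WWBR R=YBYR D=GOYY L=GWOW
After move 3 (U): U=BWRW F=YBRG R=OOYR B=GWBB L=RGOW
After move 4 (F'): F=BGYR U=BWOY R=OOGR D=GWYY L=RWOR
After move 5 (U'): U=WYBO F=RWYR R=BGGR B=OOBB L=GWOR
After move 6 (U'): U=YOWB F=GWYR R=RWGR B=BGBB L=OOOR
Query: U face = YOWB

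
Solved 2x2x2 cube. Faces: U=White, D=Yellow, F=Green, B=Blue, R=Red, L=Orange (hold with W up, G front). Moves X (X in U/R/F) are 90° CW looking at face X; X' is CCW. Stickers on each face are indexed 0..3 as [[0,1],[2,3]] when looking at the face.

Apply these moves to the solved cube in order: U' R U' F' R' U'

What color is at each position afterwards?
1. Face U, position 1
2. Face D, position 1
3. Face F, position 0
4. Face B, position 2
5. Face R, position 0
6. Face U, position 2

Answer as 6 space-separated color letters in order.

Answer: R Y W O B O

Derivation:
After move 1 (U'): U=WWWW F=OOGG R=GGRR B=RRBB L=BBOO
After move 2 (R): R=RGRG U=WOWG F=OYGY D=YBYR B=WRWB
After move 3 (U'): U=OGWW F=BBGY R=OYRG B=RGWB L=WROO
After move 4 (F'): F=BYBG U=OGOR R=BYYG D=ROYR L=WWOW
After move 5 (R'): R=YGBY U=OWOR F=BGBR D=RYYG B=RGOB
After move 6 (U'): U=WROO F=WWBR R=BGBY B=YGOB L=RGOW
Query 1: U[1] = R
Query 2: D[1] = Y
Query 3: F[0] = W
Query 4: B[2] = O
Query 5: R[0] = B
Query 6: U[2] = O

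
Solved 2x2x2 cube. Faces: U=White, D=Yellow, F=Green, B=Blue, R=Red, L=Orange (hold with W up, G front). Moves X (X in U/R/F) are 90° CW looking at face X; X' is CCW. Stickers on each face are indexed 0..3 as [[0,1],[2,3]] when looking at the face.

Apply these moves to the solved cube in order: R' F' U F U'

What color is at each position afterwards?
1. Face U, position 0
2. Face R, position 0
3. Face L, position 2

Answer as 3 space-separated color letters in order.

After move 1 (R'): R=RRRR U=WBWB F=GWGW D=YGYG B=YBYB
After move 2 (F'): F=WWGG U=WBRR R=GRYR D=OOYG L=OBOW
After move 3 (U): U=RWRB F=GRGG R=YBYR B=OBYB L=WWOW
After move 4 (F): F=GGGR U=RWWW R=RBBR D=YYYG L=WOOO
After move 5 (U'): U=WWRW F=WOGR R=GGBR B=RBYB L=OBOO
Query 1: U[0] = W
Query 2: R[0] = G
Query 3: L[2] = O

Answer: W G O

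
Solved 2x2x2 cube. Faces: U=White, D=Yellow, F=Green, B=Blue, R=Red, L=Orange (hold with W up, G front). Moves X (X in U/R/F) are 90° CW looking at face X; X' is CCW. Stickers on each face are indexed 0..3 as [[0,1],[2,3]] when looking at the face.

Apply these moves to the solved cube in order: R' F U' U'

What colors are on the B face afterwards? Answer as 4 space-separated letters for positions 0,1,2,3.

After move 1 (R'): R=RRRR U=WBWB F=GWGW D=YGYG B=YBYB
After move 2 (F): F=GGWW U=WBOO R=WRBR D=RRYG L=OYOG
After move 3 (U'): U=BOWO F=OYWW R=GGBR B=WRYB L=YBOG
After move 4 (U'): U=OOBW F=YBWW R=OYBR B=GGYB L=WROG
Query: B face = GGYB

Answer: G G Y B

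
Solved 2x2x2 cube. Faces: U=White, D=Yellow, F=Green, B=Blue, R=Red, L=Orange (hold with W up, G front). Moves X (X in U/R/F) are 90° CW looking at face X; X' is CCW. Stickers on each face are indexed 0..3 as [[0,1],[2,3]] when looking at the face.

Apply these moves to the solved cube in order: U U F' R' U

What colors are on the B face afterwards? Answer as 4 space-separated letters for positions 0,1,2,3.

Answer: R W O B

Derivation:
After move 1 (U): U=WWWW F=RRGG R=BBRR B=OOBB L=GGOO
After move 2 (U): U=WWWW F=BBGG R=OORR B=GGBB L=RROO
After move 3 (F'): F=BGBG U=WWOR R=YOYR D=ROYY L=RWOW
After move 4 (R'): R=ORYY U=WBOG F=BWBR D=RGYG B=YGOB
After move 5 (U): U=OWGB F=ORBR R=YGYY B=RWOB L=BWOW
Query: B face = RWOB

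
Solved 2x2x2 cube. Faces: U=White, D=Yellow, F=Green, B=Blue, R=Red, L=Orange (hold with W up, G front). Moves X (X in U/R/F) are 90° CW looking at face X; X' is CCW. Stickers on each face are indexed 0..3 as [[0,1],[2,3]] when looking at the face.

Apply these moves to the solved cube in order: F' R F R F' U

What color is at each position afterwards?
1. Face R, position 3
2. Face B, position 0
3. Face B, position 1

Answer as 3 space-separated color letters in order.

After move 1 (F'): F=GGGG U=WWRR R=YRYR D=OOYY L=OWOW
After move 2 (R): R=YYRR U=WGRG F=GOGY D=OBYB B=RBWB
After move 3 (F): F=GGYO U=WGWW R=RYGR D=RYYB L=OOOB
After move 4 (R): R=GRRY U=WGWO F=GYYB D=RWYR B=WBGB
After move 5 (F'): F=YBGY U=WGGR R=WRRY D=OBYR L=OOOW
After move 6 (U): U=GWRG F=WRGY R=WBRY B=OOGB L=YBOW
Query 1: R[3] = Y
Query 2: B[0] = O
Query 3: B[1] = O

Answer: Y O O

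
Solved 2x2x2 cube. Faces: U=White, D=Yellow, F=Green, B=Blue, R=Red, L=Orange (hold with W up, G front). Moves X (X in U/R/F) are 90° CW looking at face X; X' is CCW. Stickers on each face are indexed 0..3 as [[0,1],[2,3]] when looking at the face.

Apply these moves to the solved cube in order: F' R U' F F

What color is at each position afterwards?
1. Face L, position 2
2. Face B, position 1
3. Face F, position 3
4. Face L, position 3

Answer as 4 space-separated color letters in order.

After move 1 (F'): F=GGGG U=WWRR R=YRYR D=OOYY L=OWOW
After move 2 (R): R=YYRR U=WGRG F=GOGY D=OBYB B=RBWB
After move 3 (U'): U=GGWR F=OWGY R=GORR B=YYWB L=RBOW
After move 4 (F): F=GOYW U=GGWB R=WORR D=RGYB L=ROOB
After move 5 (F): F=YGWO U=GGBO R=WOBR D=RWYB L=RROG
Query 1: L[2] = O
Query 2: B[1] = Y
Query 3: F[3] = O
Query 4: L[3] = G

Answer: O Y O G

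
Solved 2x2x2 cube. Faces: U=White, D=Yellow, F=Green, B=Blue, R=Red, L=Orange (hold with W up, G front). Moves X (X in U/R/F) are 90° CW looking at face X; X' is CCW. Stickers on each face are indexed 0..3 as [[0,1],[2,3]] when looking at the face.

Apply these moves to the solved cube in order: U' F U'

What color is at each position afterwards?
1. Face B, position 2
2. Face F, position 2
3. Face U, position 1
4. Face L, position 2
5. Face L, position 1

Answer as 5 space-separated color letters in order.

After move 1 (U'): U=WWWW F=OOGG R=GGRR B=RRBB L=BBOO
After move 2 (F): F=GOGO U=WWOB R=WGWR D=RGYY L=BYOY
After move 3 (U'): U=WBWO F=BYGO R=GOWR B=WGBB L=RROY
Query 1: B[2] = B
Query 2: F[2] = G
Query 3: U[1] = B
Query 4: L[2] = O
Query 5: L[1] = R

Answer: B G B O R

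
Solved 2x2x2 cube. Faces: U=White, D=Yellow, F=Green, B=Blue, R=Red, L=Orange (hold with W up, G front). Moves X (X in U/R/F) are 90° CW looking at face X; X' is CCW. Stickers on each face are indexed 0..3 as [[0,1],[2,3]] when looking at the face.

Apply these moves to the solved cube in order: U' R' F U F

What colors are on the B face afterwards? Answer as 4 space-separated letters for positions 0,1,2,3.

Answer: B Y Y B

Derivation:
After move 1 (U'): U=WWWW F=OOGG R=GGRR B=RRBB L=BBOO
After move 2 (R'): R=GRGR U=WBWR F=OWGW D=YOYG B=YRYB
After move 3 (F): F=GOWW U=WBOB R=WRRR D=GGYG L=BYOO
After move 4 (U): U=OWBB F=WRWW R=YRRR B=BYYB L=GOOO
After move 5 (F): F=WWWR U=OWOO R=BRBR D=RYYG L=GGOG
Query: B face = BYYB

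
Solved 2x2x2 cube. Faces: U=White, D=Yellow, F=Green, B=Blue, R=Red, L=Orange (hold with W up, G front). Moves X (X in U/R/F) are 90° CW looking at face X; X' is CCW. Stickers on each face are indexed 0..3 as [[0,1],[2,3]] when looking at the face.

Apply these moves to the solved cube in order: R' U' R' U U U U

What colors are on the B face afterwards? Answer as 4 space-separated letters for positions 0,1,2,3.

After move 1 (R'): R=RRRR U=WBWB F=GWGW D=YGYG B=YBYB
After move 2 (U'): U=BBWW F=OOGW R=GWRR B=RRYB L=YBOO
After move 3 (R'): R=WRGR U=BYWR F=OBGW D=YOYW B=GRGB
After move 4 (U): U=WBRY F=WRGW R=GRGR B=YBGB L=OBOO
After move 5 (U): U=RWYB F=GRGW R=YBGR B=OBGB L=WROO
After move 6 (U): U=YRBW F=YBGW R=OBGR B=WRGB L=GROO
After move 7 (U): U=BYWR F=OBGW R=WRGR B=GRGB L=YBOO
Query: B face = GRGB

Answer: G R G B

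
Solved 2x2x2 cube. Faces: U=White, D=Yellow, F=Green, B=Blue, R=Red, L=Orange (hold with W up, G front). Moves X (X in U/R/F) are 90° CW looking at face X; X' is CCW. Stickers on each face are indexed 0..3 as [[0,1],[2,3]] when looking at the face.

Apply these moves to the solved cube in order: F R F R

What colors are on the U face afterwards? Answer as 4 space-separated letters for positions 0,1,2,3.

After move 1 (F): F=GGGG U=WWOO R=WRWR D=RRYY L=OYOY
After move 2 (R): R=WWRR U=WGOG F=GRGY D=RBYB B=OBWB
After move 3 (F): F=GGYR U=WGYY R=OWGR D=RWYB L=OROB
After move 4 (R): R=GORW U=WGYR F=GWYB D=RWYO B=YBGB
Query: U face = WGYR

Answer: W G Y R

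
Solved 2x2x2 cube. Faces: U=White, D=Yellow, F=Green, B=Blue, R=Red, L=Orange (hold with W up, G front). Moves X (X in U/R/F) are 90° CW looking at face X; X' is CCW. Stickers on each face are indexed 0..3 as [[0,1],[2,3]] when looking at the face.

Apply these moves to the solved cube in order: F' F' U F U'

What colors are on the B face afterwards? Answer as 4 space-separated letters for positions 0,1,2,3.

Answer: Y B B B

Derivation:
After move 1 (F'): F=GGGG U=WWRR R=YRYR D=OOYY L=OWOW
After move 2 (F'): F=GGGG U=WWYY R=OROR D=WWYY L=OROR
After move 3 (U): U=YWYW F=ORGG R=BBOR B=ORBB L=GGOR
After move 4 (F): F=GOGR U=YWRG R=YBWR D=OBYY L=GWOW
After move 5 (U'): U=WGYR F=GWGR R=GOWR B=YBBB L=OROW
Query: B face = YBBB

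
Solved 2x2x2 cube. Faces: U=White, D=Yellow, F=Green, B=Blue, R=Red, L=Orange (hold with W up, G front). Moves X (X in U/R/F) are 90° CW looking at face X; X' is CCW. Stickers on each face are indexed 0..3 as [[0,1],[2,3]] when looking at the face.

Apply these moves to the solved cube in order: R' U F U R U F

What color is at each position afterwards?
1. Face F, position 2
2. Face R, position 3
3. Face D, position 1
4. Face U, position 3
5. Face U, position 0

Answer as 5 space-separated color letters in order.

After move 1 (R'): R=RRRR U=WBWB F=GWGW D=YGYG B=YBYB
After move 2 (U): U=WWBB F=RRGW R=YBRR B=OOYB L=GWOO
After move 3 (F): F=GRWR U=WWOW R=BBBR D=RYYG L=GYOG
After move 4 (U): U=OWWW F=BBWR R=OOBR B=GYYB L=GROG
After move 5 (R): R=BORO U=OBWR F=BYWG D=RYYG B=WYWB
After move 6 (U): U=WORB F=BOWG R=WYRO B=GRWB L=BYOG
After move 7 (F): F=WBGO U=WOGY R=RYBO D=RWYG L=BROY
Query 1: F[2] = G
Query 2: R[3] = O
Query 3: D[1] = W
Query 4: U[3] = Y
Query 5: U[0] = W

Answer: G O W Y W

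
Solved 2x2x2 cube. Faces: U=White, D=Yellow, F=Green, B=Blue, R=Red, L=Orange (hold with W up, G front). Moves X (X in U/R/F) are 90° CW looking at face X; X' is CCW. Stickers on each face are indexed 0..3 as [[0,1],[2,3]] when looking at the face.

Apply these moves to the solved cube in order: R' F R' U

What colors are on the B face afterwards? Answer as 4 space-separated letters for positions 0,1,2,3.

After move 1 (R'): R=RRRR U=WBWB F=GWGW D=YGYG B=YBYB
After move 2 (F): F=GGWW U=WBOO R=WRBR D=RRYG L=OYOG
After move 3 (R'): R=RRWB U=WYOY F=GBWO D=RGYW B=GBRB
After move 4 (U): U=OWYY F=RRWO R=GBWB B=OYRB L=GBOG
Query: B face = OYRB

Answer: O Y R B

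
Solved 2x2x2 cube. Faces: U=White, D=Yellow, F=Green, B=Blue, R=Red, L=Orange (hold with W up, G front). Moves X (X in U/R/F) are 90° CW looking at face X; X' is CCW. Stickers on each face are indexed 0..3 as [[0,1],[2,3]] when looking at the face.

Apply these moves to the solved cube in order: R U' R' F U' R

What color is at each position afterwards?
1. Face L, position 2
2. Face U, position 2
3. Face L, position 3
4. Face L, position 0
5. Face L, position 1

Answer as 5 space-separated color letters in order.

Answer: O G O B R

Derivation:
After move 1 (R): R=RRRR U=WGWG F=GYGY D=YBYB B=WBWB
After move 2 (U'): U=GGWW F=OOGY R=GYRR B=RRWB L=WBOO
After move 3 (R'): R=YRGR U=GWWR F=OGGW D=YOYY B=BRBB
After move 4 (F): F=GOWG U=GWOB R=WRRR D=GYYY L=WYOO
After move 5 (U'): U=WBGO F=WYWG R=GORR B=WRBB L=BROO
After move 6 (R): R=RGRO U=WYGG F=WYWY D=GBYW B=ORBB
Query 1: L[2] = O
Query 2: U[2] = G
Query 3: L[3] = O
Query 4: L[0] = B
Query 5: L[1] = R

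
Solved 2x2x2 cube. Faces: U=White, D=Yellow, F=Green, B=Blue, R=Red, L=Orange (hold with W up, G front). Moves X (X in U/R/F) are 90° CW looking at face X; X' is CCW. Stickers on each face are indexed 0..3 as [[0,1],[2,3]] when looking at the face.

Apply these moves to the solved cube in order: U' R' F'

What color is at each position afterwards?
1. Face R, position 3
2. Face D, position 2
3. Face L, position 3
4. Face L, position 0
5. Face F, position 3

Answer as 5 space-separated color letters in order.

Answer: R Y W B G

Derivation:
After move 1 (U'): U=WWWW F=OOGG R=GGRR B=RRBB L=BBOO
After move 2 (R'): R=GRGR U=WBWR F=OWGW D=YOYG B=YRYB
After move 3 (F'): F=WWOG U=WBGG R=ORYR D=BOYG L=BROW
Query 1: R[3] = R
Query 2: D[2] = Y
Query 3: L[3] = W
Query 4: L[0] = B
Query 5: F[3] = G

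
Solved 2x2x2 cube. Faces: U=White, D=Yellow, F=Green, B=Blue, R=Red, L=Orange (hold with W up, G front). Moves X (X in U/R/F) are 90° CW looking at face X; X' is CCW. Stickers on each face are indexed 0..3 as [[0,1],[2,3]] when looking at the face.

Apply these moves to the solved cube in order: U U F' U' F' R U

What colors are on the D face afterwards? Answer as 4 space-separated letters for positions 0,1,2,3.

Answer: G B Y Y

Derivation:
After move 1 (U): U=WWWW F=RRGG R=BBRR B=OOBB L=GGOO
After move 2 (U): U=WWWW F=BBGG R=OORR B=GGBB L=RROO
After move 3 (F'): F=BGBG U=WWOR R=YOYR D=ROYY L=RWOW
After move 4 (U'): U=WRWO F=RWBG R=BGYR B=YOBB L=GGOW
After move 5 (F'): F=WGRB U=WRBY R=OGRR D=GWYY L=GOOW
After move 6 (R): R=RORG U=WGBB F=WWRY D=GBYY B=YORB
After move 7 (U): U=BWBG F=RORY R=YORG B=GORB L=WWOW
Query: D face = GBYY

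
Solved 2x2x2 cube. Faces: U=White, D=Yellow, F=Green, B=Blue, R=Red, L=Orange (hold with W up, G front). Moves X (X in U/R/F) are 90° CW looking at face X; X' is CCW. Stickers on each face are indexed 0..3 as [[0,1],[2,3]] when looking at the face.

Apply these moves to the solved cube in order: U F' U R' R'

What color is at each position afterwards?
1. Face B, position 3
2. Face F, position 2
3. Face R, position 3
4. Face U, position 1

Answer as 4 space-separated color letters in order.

After move 1 (U): U=WWWW F=RRGG R=BBRR B=OOBB L=GGOO
After move 2 (F'): F=RGRG U=WWBR R=YBYR D=GOYY L=GWOW
After move 3 (U): U=BWRW F=YBRG R=OOYR B=GWBB L=RGOW
After move 4 (R'): R=OROY U=BBRG F=YWRW D=GBYG B=YWOB
After move 5 (R'): R=RYOO U=BORY F=YBRG D=GWYW B=GWBB
Query 1: B[3] = B
Query 2: F[2] = R
Query 3: R[3] = O
Query 4: U[1] = O

Answer: B R O O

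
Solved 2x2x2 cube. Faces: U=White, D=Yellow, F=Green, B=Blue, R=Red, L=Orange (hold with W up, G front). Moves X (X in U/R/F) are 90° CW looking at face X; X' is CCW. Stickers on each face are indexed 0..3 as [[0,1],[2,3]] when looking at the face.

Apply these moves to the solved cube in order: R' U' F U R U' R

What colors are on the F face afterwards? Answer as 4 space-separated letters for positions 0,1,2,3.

Answer: G Y W Y

Derivation:
After move 1 (R'): R=RRRR U=WBWB F=GWGW D=YGYG B=YBYB
After move 2 (U'): U=BBWW F=OOGW R=GWRR B=RRYB L=YBOO
After move 3 (F): F=GOWO U=BBOB R=WWWR D=RGYG L=YYOG
After move 4 (U): U=OBBB F=WWWO R=RRWR B=YYYB L=GOOG
After move 5 (R): R=WRRR U=OWBO F=WGWG D=RYYY B=BYBB
After move 6 (U'): U=WOOB F=GOWG R=WGRR B=WRBB L=BYOG
After move 7 (R): R=RWRG U=WOOG F=GYWY D=RBYW B=BROB
Query: F face = GYWY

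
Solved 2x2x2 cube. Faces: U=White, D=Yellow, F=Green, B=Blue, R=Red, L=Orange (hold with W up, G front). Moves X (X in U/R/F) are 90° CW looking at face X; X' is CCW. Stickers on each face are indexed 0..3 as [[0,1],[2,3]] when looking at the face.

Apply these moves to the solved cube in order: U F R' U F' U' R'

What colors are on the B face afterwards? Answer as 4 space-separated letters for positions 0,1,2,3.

Answer: R O Y B

Derivation:
After move 1 (U): U=WWWW F=RRGG R=BBRR B=OOBB L=GGOO
After move 2 (F): F=GRGR U=WWOG R=WBWR D=RBYY L=GYOY
After move 3 (R'): R=BRWW U=WBOO F=GWGG D=RRYR B=YOBB
After move 4 (U): U=OWOB F=BRGG R=YOWW B=GYBB L=GWOY
After move 5 (F'): F=RGBG U=OWYW R=RORW D=WYYR L=GBOO
After move 6 (U'): U=WWOY F=GBBG R=RGRW B=ROBB L=GYOO
After move 7 (R'): R=GWRR U=WBOR F=GWBY D=WBYG B=ROYB
Query: B face = ROYB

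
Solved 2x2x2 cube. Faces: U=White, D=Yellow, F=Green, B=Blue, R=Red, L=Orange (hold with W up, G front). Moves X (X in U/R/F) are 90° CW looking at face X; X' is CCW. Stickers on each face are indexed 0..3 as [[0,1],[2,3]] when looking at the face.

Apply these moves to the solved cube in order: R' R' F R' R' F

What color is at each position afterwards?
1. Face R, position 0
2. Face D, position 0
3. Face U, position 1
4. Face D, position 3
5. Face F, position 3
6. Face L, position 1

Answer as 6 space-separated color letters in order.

Answer: O R R O G R

Derivation:
After move 1 (R'): R=RRRR U=WBWB F=GWGW D=YGYG B=YBYB
After move 2 (R'): R=RRRR U=WYWY F=GBGB D=YWYW B=GBGB
After move 3 (F): F=GGBB U=WYOO R=WRYR D=RRYW L=OYOW
After move 4 (R'): R=RRWY U=WGOG F=GYBO D=RGYB B=WBRB
After move 5 (R'): R=RYRW U=WROW F=GGBG D=RYYO B=BBGB
After move 6 (F): F=BGGG U=WRWY R=OYWW D=RRYO L=OROY
Query 1: R[0] = O
Query 2: D[0] = R
Query 3: U[1] = R
Query 4: D[3] = O
Query 5: F[3] = G
Query 6: L[1] = R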